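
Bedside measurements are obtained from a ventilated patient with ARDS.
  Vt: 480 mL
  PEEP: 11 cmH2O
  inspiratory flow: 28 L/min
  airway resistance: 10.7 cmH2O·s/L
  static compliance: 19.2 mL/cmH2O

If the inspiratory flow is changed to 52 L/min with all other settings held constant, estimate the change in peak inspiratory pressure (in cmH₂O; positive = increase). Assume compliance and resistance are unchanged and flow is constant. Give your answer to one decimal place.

Flow: 28 L/min ÷ 60 = 0.4667 L/s.
New flow: 52 L/min ÷ 60 = 0.8667 L/s.
PIP = Vt/C + R·V̇ + PEEP (constant-flow equation of motion).
Only the resistive term changes: ΔPIP = R × ΔV̇ = 10.7 × (0.8667 − 0.4667) = 10.7 × 0.4 = 4.28 cmH2O.

4.3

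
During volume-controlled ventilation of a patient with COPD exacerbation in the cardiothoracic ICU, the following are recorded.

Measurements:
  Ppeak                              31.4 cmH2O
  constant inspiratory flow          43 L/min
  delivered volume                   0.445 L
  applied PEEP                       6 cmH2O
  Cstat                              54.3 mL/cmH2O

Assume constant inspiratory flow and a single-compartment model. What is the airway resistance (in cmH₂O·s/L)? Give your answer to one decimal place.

24.0

Flow: 43 L/min ÷ 60 = 0.7167 L/s.
Equation of motion (constant flow): PIP = Vt/C + R·V̇ + PEEP.
R·V̇ = PIP − Vt/C − PEEP = 31.4 − 445/54.3 − 6 = 31.4 − 8.195 − 6 = 17.205 cmH2O.
R = 17.205 / 0.7167 = 24.006 cmH2O·s/L.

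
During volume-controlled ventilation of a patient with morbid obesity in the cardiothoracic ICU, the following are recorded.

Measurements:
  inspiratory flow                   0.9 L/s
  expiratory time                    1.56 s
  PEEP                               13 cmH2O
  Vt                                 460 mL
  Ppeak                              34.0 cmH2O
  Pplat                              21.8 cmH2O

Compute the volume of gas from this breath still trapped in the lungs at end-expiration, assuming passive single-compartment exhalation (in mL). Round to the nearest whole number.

51

R = (PIP − Pplat)/V̇ = (34.0 − 21.8) / 0.9 = 12.2/0.9 = 13.556 cmH2O·s/L.
C = Vt/(Pplat − PEEP) = 460.0 / (21.8 − 13) = 460.0/8.8 = 52.273 mL/cmH2O.
τ = R × C = 13.556 × 0.05227 L/cmH2O = 0.7086 s.
Fraction remaining = e^(−Te/τ) = e^(−1.56/0.7086) = 0.1106.
Trapped volume = 460.0 × 0.1106 = 50.876 mL.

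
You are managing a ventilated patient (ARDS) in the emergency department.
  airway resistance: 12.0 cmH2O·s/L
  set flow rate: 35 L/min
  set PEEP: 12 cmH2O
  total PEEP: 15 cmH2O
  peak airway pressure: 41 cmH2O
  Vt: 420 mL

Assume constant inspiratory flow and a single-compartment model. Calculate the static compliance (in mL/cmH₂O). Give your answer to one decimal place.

22.1

Flow: 35 L/min ÷ 60 = 0.5833 L/s.
Total PEEP = 15 cmH2O (set 12 + intrinsic 3); this is the baseline alveolar pressure.
Equation of motion (constant flow): PIP = Vt/C + R·V̇ + PEEP.
Vt/C = PIP − R·V̇ − PEEP = 41 − 12.0×0.5833 − 15 = 41 − 7.0 − 15 = 19.0 cmH2O.
C = Vt / 19.0 = 420 / 19.0 = 22.105 mL/cmH2O.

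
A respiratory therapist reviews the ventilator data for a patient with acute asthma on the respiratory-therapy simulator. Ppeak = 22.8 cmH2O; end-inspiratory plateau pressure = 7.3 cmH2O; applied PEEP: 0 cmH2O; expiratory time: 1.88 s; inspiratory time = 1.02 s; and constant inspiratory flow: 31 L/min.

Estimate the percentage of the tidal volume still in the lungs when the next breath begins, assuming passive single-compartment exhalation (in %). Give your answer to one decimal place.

42.0

Flow: 31 L/min ÷ 60 = 0.5167 L/s.
Vt = flow × Ti = 0.5167 L/s × 1.02 s × 1000 mL/L = 527.03 mL.
R = (PIP − Pplat)/V̇ = (22.8 − 7.3) / 0.5167 = 15.5/0.5167 = 29.998 cmH2O·s/L.
C = Vt/(Pplat − PEEP) = 527.03 / (7.3 − 0) = 527.03/7.3 = 72.196 mL/cmH2O.
τ = R × C = 29.998 × 0.0722 L/cmH2O = 2.166 s.
Fraction remaining at end-expiration = e^(−Te/τ) = e^(−1.88/2.166) = 0.4198 → 41.98%.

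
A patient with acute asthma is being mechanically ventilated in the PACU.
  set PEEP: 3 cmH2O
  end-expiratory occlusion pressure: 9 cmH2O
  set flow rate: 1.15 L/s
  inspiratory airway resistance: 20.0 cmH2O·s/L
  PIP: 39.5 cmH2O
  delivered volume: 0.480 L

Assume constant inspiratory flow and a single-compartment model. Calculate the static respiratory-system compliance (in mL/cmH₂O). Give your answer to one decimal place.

Total PEEP = 9 cmH2O (set 3 + intrinsic 6); this is the baseline alveolar pressure.
Equation of motion (constant flow): PIP = Vt/C + R·V̇ + PEEP.
Vt/C = PIP − R·V̇ − PEEP = 39.5 − 20.0×1.15 − 9 = 39.5 − 23.0 − 9 = 7.5 cmH2O.
C = Vt / 7.5 = 480 / 7.5 = 64.0 mL/cmH2O.

64.0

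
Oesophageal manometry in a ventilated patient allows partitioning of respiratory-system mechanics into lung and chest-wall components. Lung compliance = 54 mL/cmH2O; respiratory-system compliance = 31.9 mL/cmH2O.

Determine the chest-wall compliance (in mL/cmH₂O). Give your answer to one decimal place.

1/Ccw = 1/Crs − 1/CL.
1/Ccw = 1/31.9 − 1/54 = 0.01283.
Ccw = 77.942 mL/cmH2O.

77.9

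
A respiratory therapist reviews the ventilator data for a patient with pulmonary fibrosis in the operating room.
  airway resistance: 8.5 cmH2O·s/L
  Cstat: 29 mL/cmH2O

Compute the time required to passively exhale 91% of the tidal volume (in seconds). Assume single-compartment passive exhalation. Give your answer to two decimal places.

τ = R × C = 8.5 × 29 mL/cmH2O = 8.5 × 0.029 L/cmH2O = 0.2465 s.
Exhaled fraction f = 1 − e^(−t/τ) → t = −τ·ln(1 − f) = −0.2465·ln(0.09) = 0.5936 s.

0.59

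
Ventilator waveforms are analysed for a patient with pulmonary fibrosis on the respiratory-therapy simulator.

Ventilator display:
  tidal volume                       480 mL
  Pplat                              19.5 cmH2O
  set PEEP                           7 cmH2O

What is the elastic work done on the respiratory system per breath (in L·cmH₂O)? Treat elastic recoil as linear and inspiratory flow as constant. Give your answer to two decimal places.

Elastic work ≈ ½ × (Pplat − PEEP) × Vt = 0.5 × (19.5 − 7) × 0.480 L = 0.5 × 12.5 × 0.480 = 3.0 L·cmH2O.

3.00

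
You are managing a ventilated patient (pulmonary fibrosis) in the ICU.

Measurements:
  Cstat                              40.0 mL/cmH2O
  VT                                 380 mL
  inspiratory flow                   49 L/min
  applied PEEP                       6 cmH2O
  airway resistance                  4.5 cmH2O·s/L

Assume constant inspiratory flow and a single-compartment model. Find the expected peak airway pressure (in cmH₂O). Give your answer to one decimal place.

19.2

Flow: 49 L/min ÷ 60 = 0.8167 L/s.
Equation of motion (constant flow): PIP = Vt/C + R·V̇ + PEEP.
PIP = 380/40.0 + 4.5×0.8167 + 6 = 9.5 + 3.675 + 6 = 19.175 cmH2O.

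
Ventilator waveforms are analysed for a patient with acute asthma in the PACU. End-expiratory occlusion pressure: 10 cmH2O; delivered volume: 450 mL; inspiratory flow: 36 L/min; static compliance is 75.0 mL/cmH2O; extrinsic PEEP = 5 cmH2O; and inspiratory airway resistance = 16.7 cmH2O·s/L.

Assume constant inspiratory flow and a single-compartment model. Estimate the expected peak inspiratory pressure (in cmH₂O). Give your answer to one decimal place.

Flow: 36 L/min ÷ 60 = 0.6 L/s.
Total PEEP = 10 cmH2O (set 5 + intrinsic 5); this is the baseline alveolar pressure.
Equation of motion (constant flow): PIP = Vt/C + R·V̇ + PEEP.
PIP = 450/75.0 + 16.7×0.6 + 10 = 6.0 + 10.02 + 10 = 26.02 cmH2O.

26.0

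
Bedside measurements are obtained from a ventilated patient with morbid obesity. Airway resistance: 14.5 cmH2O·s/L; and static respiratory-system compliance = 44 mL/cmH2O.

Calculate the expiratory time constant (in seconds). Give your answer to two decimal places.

τ = R × C = 14.5 × 44 mL/cmH2O = 14.5 × 0.044 L/cmH2O = 0.638 s.

0.64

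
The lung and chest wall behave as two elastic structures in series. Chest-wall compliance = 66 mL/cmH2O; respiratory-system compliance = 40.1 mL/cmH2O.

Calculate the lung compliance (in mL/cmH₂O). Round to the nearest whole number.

102

1/CL = 1/Crs − 1/Ccw.
1/CL = 1/40.1 − 1/66 = 0.009786.
CL = 102.19 mL/cmH2O.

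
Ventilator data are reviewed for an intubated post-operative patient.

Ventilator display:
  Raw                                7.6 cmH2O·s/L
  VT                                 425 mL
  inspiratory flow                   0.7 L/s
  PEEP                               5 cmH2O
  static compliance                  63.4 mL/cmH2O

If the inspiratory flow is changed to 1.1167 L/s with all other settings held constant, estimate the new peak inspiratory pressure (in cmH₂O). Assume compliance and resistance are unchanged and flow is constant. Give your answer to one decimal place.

PIP = Vt/C + R·V̇ + PEEP (constant-flow equation of motion).
Only the resistive term changes: ΔPIP = R × ΔV̇ = 7.6 × (1.1167 − 0.7) = 7.6 × 0.4167 = 3.167 cmH2O.
Original PIP = 425/63.4 + 7.6×0.7 + 5 = 17.023 cmH2O; new PIP = 17.023 + (3.167) = 20.19 cmH2O.

20.2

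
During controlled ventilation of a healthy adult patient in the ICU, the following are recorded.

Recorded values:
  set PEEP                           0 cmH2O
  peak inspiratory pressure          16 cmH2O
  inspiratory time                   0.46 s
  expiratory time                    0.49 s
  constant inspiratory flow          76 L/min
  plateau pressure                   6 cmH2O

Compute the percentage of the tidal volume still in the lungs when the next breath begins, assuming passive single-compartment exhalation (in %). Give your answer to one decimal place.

Flow: 76 L/min ÷ 60 = 1.2667 L/s.
Vt = flow × Ti = 1.2667 L/s × 0.46 s × 1000 mL/L = 582.68 mL.
R = (PIP − Pplat)/V̇ = (16 − 6) / 1.2667 = 10.0/1.2667 = 7.895 cmH2O·s/L.
C = Vt/(Pplat − PEEP) = 582.68 / (6 − 0) = 582.68/6.0 = 97.113 mL/cmH2O.
τ = R × C = 7.895 × 0.09711 L/cmH2O = 0.7667 s.
Fraction remaining at end-expiration = e^(−Te/τ) = e^(−0.49/0.7667) = 0.5278 → 52.78%.

52.8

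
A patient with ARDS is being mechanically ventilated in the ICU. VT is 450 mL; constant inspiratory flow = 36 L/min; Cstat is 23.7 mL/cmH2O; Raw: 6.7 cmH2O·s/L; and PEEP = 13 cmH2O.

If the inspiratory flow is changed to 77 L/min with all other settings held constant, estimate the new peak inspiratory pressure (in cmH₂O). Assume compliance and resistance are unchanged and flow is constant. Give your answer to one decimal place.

Flow: 36 L/min ÷ 60 = 0.6 L/s.
New flow: 77 L/min ÷ 60 = 1.2833 L/s.
PIP = Vt/C + R·V̇ + PEEP (constant-flow equation of motion).
Only the resistive term changes: ΔPIP = R × ΔV̇ = 6.7 × (1.2833 − 0.6) = 6.7 × 0.6833 = 4.578 cmH2O.
Original PIP = 450/23.7 + 6.7×0.6 + 13 = 36.007 cmH2O; new PIP = 36.007 + (4.578) = 40.585 cmH2O.

40.6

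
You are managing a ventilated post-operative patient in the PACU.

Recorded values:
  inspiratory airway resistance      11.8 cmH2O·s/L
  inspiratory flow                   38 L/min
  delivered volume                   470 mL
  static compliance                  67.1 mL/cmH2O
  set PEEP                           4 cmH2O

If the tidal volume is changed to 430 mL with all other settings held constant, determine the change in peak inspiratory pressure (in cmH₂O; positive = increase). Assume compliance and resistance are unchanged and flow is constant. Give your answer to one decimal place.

-0.6

PIP = Vt/C + R·V̇ + PEEP (constant-flow equation of motion).
Only the elastic term changes: ΔPIP = ΔVt / C = (430 − 470) / 67.1 = -0.5961 cmH2O.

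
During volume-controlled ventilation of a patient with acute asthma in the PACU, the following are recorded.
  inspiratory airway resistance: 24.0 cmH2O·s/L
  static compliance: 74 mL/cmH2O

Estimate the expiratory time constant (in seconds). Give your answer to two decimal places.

τ = R × C = 24.0 × 74 mL/cmH2O = 24.0 × 0.074 L/cmH2O = 1.776 s.

1.78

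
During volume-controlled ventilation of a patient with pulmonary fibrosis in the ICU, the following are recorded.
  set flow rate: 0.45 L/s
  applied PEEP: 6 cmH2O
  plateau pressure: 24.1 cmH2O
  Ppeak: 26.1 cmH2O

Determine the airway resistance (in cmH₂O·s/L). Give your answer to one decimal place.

4.4

Raw = (PIP − Pplat) / flow = (26.1 − 24.1) / 0.45 = 2.0 / 0.45 = 4.444 cmH2O·s/L.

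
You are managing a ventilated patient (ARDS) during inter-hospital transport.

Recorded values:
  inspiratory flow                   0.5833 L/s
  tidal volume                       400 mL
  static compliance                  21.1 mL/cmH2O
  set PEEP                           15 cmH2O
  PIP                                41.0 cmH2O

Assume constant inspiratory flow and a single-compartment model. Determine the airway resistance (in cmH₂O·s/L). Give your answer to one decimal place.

12.1

Equation of motion (constant flow): PIP = Vt/C + R·V̇ + PEEP.
R·V̇ = PIP − Vt/C − PEEP = 41.0 − 400/21.1 − 15 = 41.0 − 18.957 − 15 = 7.043 cmH2O.
R = 7.043 / 0.5833 = 12.074 cmH2O·s/L.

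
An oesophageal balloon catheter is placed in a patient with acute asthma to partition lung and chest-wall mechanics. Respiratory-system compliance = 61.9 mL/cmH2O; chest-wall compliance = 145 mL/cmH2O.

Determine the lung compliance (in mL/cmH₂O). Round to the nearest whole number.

108

1/CL = 1/Crs − 1/Ccw.
1/CL = 1/61.9 − 1/145 = 0.009259.
CL = 108.0 mL/cmH2O.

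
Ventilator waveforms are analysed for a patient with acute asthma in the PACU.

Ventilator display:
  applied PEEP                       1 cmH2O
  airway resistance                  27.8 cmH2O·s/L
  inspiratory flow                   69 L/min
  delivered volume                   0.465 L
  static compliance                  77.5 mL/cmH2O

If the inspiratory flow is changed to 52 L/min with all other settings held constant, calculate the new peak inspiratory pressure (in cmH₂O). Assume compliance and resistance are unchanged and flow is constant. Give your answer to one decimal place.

31.1

Flow: 69 L/min ÷ 60 = 1.15 L/s.
New flow: 52 L/min ÷ 60 = 0.8667 L/s.
PIP = Vt/C + R·V̇ + PEEP (constant-flow equation of motion).
Only the resistive term changes: ΔPIP = R × ΔV̇ = 27.8 × (0.8667 − 1.15) = 27.8 × -0.2833 = -7.876 cmH2O.
Original PIP = 465/77.5 + 27.8×1.15 + 1 = 38.97 cmH2O; new PIP = 38.97 + (-7.876) = 31.094 cmH2O.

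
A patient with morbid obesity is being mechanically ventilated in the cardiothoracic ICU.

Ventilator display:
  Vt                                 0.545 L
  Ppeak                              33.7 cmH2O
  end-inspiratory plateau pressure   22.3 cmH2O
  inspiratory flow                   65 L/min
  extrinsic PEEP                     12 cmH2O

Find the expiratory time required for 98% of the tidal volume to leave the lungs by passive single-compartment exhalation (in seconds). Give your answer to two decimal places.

2.18

Flow: 65 L/min ÷ 60 = 1.0833 L/s.
R = (PIP − Pplat)/V̇ = (33.7 − 22.3) / 1.0833 = 11.4/1.0833 = 10.523 cmH2O·s/L.
C = Vt/(Pplat − PEEP) = 545.0 / (22.3 − 12) = 545.0/10.3 = 52.913 mL/cmH2O.
τ = R × C = 10.523 × 0.05291 L/cmH2O = 0.5568 s.
t = −τ·ln(1 − 0.98) = −0.5568·ln(0.02) = 2.178 s.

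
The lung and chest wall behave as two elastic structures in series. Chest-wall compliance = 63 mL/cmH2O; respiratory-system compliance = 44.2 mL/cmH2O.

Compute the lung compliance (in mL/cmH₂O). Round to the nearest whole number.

148

1/CL = 1/Crs − 1/Ccw.
1/CL = 1/44.2 − 1/63 = 0.006751.
CL = 148.13 mL/cmH2O.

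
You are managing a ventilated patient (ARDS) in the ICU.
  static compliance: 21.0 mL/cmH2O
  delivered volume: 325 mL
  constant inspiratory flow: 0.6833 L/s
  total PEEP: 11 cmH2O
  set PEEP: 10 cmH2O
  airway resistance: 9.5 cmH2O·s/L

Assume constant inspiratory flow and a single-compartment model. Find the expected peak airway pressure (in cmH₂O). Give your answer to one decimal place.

Total PEEP = 11 cmH2O (set 10 + intrinsic 1); this is the baseline alveolar pressure.
Equation of motion (constant flow): PIP = Vt/C + R·V̇ + PEEP.
PIP = 325/21.0 + 9.5×0.6833 + 11 = 15.476 + 6.491 + 11 = 32.967 cmH2O.

33.0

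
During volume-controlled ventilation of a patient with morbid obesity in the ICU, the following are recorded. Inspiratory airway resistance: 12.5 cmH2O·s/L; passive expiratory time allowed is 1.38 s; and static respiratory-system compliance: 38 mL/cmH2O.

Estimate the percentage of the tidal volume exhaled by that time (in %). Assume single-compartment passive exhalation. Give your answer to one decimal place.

τ = R × C = 12.5 × 38 mL/cmH2O = 12.5 × 0.038 L/cmH2O = 0.475 s.
Passive exhalation: V(t)/V₀ = e^(−t/τ) = e^(−1.38/0.475) = 0.05473.
Fraction exhaled = 1 − 0.05473 = 0.9453 → 94.53%.

94.5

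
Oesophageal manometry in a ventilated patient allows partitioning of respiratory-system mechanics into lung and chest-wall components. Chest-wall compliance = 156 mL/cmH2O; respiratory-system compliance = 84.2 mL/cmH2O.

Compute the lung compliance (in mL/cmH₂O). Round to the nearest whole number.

183

1/CL = 1/Crs − 1/Ccw.
1/CL = 1/84.2 − 1/156 = 0.005466.
CL = 182.95 mL/cmH2O.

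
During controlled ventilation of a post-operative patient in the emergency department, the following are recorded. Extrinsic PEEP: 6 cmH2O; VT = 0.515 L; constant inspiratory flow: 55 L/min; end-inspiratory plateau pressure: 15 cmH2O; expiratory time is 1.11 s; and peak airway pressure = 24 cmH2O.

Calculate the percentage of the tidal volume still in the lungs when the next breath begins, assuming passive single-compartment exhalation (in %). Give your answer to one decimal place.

Flow: 55 L/min ÷ 60 = 0.9167 L/s.
R = (PIP − Pplat)/V̇ = (24 − 15) / 0.9167 = 9.0/0.9167 = 9.818 cmH2O·s/L.
C = Vt/(Pplat − PEEP) = 515.0 / (15 − 6) = 515.0/9.0 = 57.222 mL/cmH2O.
τ = R × C = 9.818 × 0.05722 L/cmH2O = 0.5618 s.
Fraction remaining at end-expiration = e^(−Te/τ) = e^(−1.11/0.5618) = 0.1387 → 13.87%.

13.9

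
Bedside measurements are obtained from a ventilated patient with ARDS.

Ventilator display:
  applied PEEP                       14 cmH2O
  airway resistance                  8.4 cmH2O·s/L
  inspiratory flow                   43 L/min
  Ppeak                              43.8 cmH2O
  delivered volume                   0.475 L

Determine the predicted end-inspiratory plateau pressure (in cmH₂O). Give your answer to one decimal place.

Flow: 43 L/min ÷ 60 = 0.7167 L/s.
Pplat = PIP − Raw × flow = 43.8 − 8.4 × 0.7167 = 43.8 − 6.02 = 37.78 cmH2O.

37.8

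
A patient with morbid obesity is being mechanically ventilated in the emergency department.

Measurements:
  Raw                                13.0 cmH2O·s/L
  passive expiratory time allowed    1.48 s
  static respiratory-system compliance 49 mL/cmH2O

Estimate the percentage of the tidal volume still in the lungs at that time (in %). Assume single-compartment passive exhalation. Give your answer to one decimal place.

τ = R × C = 13.0 × 49 mL/cmH2O = 13.0 × 0.049 L/cmH2O = 0.637 s.
Passive exhalation: V(t)/V₀ = e^(−t/τ) = e^(−1.48/0.637) = 0.09794.
Fraction remaining = 0.09794 → 9.794%.

9.8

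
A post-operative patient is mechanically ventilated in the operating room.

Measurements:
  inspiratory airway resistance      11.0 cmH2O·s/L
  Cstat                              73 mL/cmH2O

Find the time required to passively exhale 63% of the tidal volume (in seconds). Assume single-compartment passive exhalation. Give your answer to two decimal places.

τ = R × C = 11.0 × 73 mL/cmH2O = 11.0 × 0.073 L/cmH2O = 0.803 s.
Exhaled fraction f = 1 − e^(−t/τ) → t = −τ·ln(1 − f) = −0.803·ln(0.37) = 0.7984 s.

0.80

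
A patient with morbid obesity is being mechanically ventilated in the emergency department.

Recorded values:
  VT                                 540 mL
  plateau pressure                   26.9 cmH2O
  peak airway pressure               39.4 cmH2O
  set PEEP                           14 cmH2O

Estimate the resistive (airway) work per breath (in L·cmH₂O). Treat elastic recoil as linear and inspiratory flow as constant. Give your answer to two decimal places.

With constant inspiratory flow the resistive pressure is constant at PIP − Pplat = 39.4 − 26.9 = 12.5 cmH2O, so resistive work = 12.5 × 0.540 = 6.75 L·cmH2O.

6.75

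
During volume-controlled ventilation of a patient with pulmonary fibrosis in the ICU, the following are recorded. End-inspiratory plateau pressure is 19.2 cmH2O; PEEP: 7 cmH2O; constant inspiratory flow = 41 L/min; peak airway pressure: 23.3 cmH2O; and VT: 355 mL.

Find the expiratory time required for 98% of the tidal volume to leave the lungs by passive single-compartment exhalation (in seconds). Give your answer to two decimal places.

0.68

Flow: 41 L/min ÷ 60 = 0.6833 L/s.
R = (PIP − Pplat)/V̇ = (23.3 − 19.2) / 0.6833 = 4.1/0.6833 = 6.0 cmH2O·s/L.
C = Vt/(Pplat − PEEP) = 355.0 / (19.2 − 7) = 355.0/12.2 = 29.098 mL/cmH2O.
τ = R × C = 6.0 × 0.0291 L/cmH2O = 0.1746 s.
t = −τ·ln(1 − 0.98) = −0.1746·ln(0.02) = 0.683 s.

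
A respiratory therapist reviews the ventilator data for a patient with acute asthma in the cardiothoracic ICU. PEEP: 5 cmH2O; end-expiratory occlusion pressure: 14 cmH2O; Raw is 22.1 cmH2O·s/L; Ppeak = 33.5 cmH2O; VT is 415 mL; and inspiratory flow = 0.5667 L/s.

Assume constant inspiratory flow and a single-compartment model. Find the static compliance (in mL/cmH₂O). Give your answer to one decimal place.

Total PEEP = 14 cmH2O (set 5 + intrinsic 9); this is the baseline alveolar pressure.
Equation of motion (constant flow): PIP = Vt/C + R·V̇ + PEEP.
Vt/C = PIP − R·V̇ − PEEP = 33.5 − 22.1×0.5667 − 14 = 33.5 − 12.524 − 14 = 6.976 cmH2O.
C = Vt / 6.976 = 415 / 6.976 = 59.49 mL/cmH2O.

59.5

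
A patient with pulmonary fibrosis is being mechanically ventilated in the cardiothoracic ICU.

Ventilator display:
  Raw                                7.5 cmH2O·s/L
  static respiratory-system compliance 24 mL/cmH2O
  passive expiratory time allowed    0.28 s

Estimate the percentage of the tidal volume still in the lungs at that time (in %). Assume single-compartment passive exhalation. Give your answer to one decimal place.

21.1

τ = R × C = 7.5 × 24 mL/cmH2O = 7.5 × 0.024 L/cmH2O = 0.18 s.
Passive exhalation: V(t)/V₀ = e^(−t/τ) = e^(−0.28/0.18) = 0.2111.
Fraction remaining = 0.2111 → 21.11%.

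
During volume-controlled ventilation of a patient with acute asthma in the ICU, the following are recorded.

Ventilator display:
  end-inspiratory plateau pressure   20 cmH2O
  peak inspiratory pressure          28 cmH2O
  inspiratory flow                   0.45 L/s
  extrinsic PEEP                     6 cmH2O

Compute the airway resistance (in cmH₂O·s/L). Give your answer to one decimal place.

Raw = (PIP − Pplat) / flow = (28 − 20) / 0.45 = 8.0 / 0.45 = 17.778 cmH2O·s/L.

17.8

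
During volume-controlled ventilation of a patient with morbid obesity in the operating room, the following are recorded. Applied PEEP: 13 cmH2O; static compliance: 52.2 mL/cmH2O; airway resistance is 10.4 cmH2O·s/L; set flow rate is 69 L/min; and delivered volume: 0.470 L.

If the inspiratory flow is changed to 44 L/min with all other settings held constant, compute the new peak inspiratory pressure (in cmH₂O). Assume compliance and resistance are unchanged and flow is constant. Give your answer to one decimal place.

Flow: 69 L/min ÷ 60 = 1.15 L/s.
New flow: 44 L/min ÷ 60 = 0.7333 L/s.
PIP = Vt/C + R·V̇ + PEEP (constant-flow equation of motion).
Only the resistive term changes: ΔPIP = R × ΔV̇ = 10.4 × (0.7333 − 1.15) = 10.4 × -0.4167 = -4.334 cmH2O.
Original PIP = 470/52.2 + 10.4×1.15 + 13 = 33.964 cmH2O; new PIP = 33.964 + (-4.334) = 29.63 cmH2O.

29.6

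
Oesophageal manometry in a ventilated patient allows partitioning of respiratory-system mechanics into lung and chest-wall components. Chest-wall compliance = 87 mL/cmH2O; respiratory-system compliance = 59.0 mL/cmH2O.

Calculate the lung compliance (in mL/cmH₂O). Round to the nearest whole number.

1/CL = 1/Crs − 1/Ccw.
1/CL = 1/59.0 − 1/87 = 0.005455.
CL = 183.32 mL/cmH2O.

183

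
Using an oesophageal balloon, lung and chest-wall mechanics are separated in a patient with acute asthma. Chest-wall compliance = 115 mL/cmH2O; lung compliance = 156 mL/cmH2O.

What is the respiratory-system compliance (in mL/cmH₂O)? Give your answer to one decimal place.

66.2

Lung and chest wall are elastances in series: 1/Crs = 1/CL + 1/Ccw.
1/Crs = 1/156 + 1/115 = 0.01511.
Crs = 66.181 mL/cmH2O.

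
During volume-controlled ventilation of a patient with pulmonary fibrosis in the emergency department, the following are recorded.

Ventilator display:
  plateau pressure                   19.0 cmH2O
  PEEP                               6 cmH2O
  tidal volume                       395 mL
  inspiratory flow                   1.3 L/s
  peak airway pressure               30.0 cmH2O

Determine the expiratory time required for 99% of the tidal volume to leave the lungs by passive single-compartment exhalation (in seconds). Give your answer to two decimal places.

R = (PIP − Pplat)/V̇ = (30.0 − 19.0) / 1.3 = 11.0/1.3 = 8.462 cmH2O·s/L.
C = Vt/(Pplat − PEEP) = 395.0 / (19.0 − 6) = 395.0/13.0 = 30.385 mL/cmH2O.
τ = R × C = 8.462 × 0.03039 L/cmH2O = 0.2572 s.
t = −τ·ln(1 − 0.99) = −0.2572·ln(0.01) = 1.184 s.

1.18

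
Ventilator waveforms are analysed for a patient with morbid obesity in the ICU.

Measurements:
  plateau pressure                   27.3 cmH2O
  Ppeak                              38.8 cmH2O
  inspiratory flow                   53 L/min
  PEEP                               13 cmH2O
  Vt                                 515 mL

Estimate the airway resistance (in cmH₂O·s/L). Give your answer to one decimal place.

Flow: 53 L/min ÷ 60 = 0.8833 L/s.
Raw = (PIP − Pplat) / flow = (38.8 − 27.3) / 0.8833 = 11.5 / 0.8833 = 13.019 cmH2O·s/L.

13.0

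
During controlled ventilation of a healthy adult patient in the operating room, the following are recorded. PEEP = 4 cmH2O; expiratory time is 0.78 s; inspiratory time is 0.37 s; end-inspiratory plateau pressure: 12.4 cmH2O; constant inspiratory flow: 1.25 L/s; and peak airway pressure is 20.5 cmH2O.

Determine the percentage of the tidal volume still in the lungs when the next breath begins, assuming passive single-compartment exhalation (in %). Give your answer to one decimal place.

11.2

Vt = flow × Ti = 1.25 L/s × 0.37 s × 1000 mL/L = 462.5 mL.
R = (PIP − Pplat)/V̇ = (20.5 − 12.4) / 1.25 = 8.1/1.25 = 6.48 cmH2O·s/L.
C = Vt/(Pplat − PEEP) = 462.5 / (12.4 − 4) = 462.5/8.4 = 55.06 mL/cmH2O.
τ = R × C = 6.48 × 0.05506 L/cmH2O = 0.3568 s.
Fraction remaining at end-expiration = e^(−Te/τ) = e^(−0.78/0.3568) = 0.1124 → 11.24%.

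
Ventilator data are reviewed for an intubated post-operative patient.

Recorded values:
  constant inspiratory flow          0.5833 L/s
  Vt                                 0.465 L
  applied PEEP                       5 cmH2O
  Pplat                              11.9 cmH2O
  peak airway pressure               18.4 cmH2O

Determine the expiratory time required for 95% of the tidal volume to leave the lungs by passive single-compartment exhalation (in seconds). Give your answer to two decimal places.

2.25

R = (PIP − Pplat)/V̇ = (18.4 − 11.9) / 0.5833 = 6.5/0.5833 = 11.143 cmH2O·s/L.
C = Vt/(Pplat − PEEP) = 465.0 / (11.9 − 5) = 465.0/6.9 = 67.391 mL/cmH2O.
τ = R × C = 11.143 × 0.06739 L/cmH2O = 0.7509 s.
t = −τ·ln(1 − 0.95) = −0.7509·ln(0.05) = 2.249 s.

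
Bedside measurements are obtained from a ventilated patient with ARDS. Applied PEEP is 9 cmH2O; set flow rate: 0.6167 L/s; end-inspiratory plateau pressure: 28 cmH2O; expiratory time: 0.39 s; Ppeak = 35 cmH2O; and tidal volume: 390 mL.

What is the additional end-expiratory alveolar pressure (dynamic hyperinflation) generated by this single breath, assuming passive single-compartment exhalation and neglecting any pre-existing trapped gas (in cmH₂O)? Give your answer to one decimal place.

3.6

R = (PIP − Pplat)/V̇ = (35 − 28) / 0.6167 = 7.0/0.6167 = 11.351 cmH2O·s/L.
C = Vt/(Pplat − PEEP) = 390.0 / (28 − 9) = 390.0/19.0 = 20.526 mL/cmH2O.
τ = R × C = 11.351 × 0.02053 L/cmH2O = 0.233 s.
Fraction remaining = e^(−Te/τ) = e^(−0.39/0.233) = 0.1875; trapped volume = 390.0 × 0.1875 = 73.125 mL.
Additional alveolar pressure from trapping ≈ V_trapped / C = 73.125 / 20.526 = 3.563 cmH2O.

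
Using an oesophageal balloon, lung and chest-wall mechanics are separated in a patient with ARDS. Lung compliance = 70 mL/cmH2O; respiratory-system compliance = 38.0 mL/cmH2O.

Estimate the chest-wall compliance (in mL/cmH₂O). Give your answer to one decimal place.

1/Ccw = 1/Crs − 1/CL.
1/Ccw = 1/38.0 − 1/70 = 0.01203.
Ccw = 83.126 mL/cmH2O.

83.1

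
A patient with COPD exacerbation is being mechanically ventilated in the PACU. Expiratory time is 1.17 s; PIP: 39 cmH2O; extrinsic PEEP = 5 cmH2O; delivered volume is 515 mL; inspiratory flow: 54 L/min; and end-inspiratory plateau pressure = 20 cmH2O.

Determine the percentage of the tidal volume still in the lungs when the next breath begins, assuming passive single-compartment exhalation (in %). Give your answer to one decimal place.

19.9

Flow: 54 L/min ÷ 60 = 0.9 L/s.
R = (PIP − Pplat)/V̇ = (39 − 20) / 0.9 = 19.0/0.9 = 21.111 cmH2O·s/L.
C = Vt/(Pplat − PEEP) = 515.0 / (20 − 5) = 515.0/15.0 = 34.333 mL/cmH2O.
τ = R × C = 21.111 × 0.03433 L/cmH2O = 0.7247 s.
Fraction remaining at end-expiration = e^(−Te/τ) = e^(−1.17/0.7247) = 0.199 → 19.9%.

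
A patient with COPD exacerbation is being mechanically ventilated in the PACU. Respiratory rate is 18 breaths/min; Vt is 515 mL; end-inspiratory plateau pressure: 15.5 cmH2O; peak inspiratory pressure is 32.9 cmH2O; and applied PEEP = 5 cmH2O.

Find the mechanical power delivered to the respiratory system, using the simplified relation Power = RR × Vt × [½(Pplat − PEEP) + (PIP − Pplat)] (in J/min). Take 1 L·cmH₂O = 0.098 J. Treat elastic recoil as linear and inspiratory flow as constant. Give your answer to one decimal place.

20.6

Per-breath work = Vt × [½(Pplat−PEEP) + (PIP−Pplat)] = 0.515 × [0.5×10.5 + 17.4] = 0.515 × 22.65 = 11.665 L·cmH2O.
Power = 18 × 11.665 = 209.97 L·cmH2O/min.
× 0.098 J/(L·cmH2O) → 20.577 J/min.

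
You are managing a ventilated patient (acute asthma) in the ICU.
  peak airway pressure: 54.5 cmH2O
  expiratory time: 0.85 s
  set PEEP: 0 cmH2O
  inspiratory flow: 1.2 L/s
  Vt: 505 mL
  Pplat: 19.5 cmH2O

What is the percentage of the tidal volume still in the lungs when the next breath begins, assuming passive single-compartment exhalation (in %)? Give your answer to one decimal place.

R = (PIP − Pplat)/V̇ = (54.5 − 19.5) / 1.2 = 35.0/1.2 = 29.167 cmH2O·s/L.
C = Vt/(Pplat − PEEP) = 505.0 / (19.5 − 0) = 505.0/19.5 = 25.897 mL/cmH2O.
τ = R × C = 29.167 × 0.0259 L/cmH2O = 0.7554 s.
Fraction remaining at end-expiration = e^(−Te/τ) = e^(−0.85/0.7554) = 0.3246 → 32.46%.

32.5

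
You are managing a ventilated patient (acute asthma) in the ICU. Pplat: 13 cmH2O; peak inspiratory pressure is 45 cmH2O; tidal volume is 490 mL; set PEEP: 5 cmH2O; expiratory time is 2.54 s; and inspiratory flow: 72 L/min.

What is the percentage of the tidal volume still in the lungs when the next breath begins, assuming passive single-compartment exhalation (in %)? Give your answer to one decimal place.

21.1

Flow: 72 L/min ÷ 60 = 1.2 L/s.
R = (PIP − Pplat)/V̇ = (45 − 13) / 1.2 = 32.0/1.2 = 26.667 cmH2O·s/L.
C = Vt/(Pplat − PEEP) = 490.0 / (13 − 5) = 490.0/8.0 = 61.25 mL/cmH2O.
τ = R × C = 26.667 × 0.06125 L/cmH2O = 1.633 s.
Fraction remaining at end-expiration = e^(−Te/τ) = e^(−2.54/1.633) = 0.2111 → 21.11%.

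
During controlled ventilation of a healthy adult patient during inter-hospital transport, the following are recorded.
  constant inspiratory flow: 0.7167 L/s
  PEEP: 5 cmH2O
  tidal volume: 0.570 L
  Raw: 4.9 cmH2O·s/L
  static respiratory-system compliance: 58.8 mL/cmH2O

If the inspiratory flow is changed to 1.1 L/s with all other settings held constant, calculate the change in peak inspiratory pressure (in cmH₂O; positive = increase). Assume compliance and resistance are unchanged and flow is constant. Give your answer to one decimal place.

1.9

PIP = Vt/C + R·V̇ + PEEP (constant-flow equation of motion).
Only the resistive term changes: ΔPIP = R × ΔV̇ = 4.9 × (1.1 − 0.7167) = 4.9 × 0.3833 = 1.878 cmH2O.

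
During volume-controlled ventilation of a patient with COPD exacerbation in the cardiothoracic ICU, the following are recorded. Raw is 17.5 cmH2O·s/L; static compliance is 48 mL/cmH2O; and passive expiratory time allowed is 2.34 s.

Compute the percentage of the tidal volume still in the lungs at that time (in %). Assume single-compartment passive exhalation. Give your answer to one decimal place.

6.2

τ = R × C = 17.5 × 48 mL/cmH2O = 17.5 × 0.048 L/cmH2O = 0.84 s.
Passive exhalation: V(t)/V₀ = e^(−t/τ) = e^(−2.34/0.84) = 0.06169.
Fraction remaining = 0.06169 → 6.169%.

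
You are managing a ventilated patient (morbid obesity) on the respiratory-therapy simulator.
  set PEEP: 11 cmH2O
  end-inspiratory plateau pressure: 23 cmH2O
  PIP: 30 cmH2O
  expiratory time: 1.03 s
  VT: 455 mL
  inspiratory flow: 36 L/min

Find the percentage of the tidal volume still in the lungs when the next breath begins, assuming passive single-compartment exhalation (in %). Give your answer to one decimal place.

Flow: 36 L/min ÷ 60 = 0.6 L/s.
R = (PIP − Pplat)/V̇ = (30 − 23) / 0.6 = 7.0/0.6 = 11.667 cmH2O·s/L.
C = Vt/(Pplat − PEEP) = 455.0 / (23 − 11) = 455.0/12.0 = 37.917 mL/cmH2O.
τ = R × C = 11.667 × 0.03792 L/cmH2O = 0.4424 s.
Fraction remaining at end-expiration = e^(−Te/τ) = e^(−1.03/0.4424) = 0.09747 → 9.747%.

9.7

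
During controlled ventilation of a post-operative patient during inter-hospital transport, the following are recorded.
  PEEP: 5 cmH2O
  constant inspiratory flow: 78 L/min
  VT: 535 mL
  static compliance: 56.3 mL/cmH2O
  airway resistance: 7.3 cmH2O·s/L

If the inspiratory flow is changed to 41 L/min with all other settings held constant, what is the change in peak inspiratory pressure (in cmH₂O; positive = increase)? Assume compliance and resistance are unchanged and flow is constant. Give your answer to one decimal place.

-4.5

Flow: 78 L/min ÷ 60 = 1.3 L/s.
New flow: 41 L/min ÷ 60 = 0.6833 L/s.
PIP = Vt/C + R·V̇ + PEEP (constant-flow equation of motion).
Only the resistive term changes: ΔPIP = R × ΔV̇ = 7.3 × (0.6833 − 1.3) = 7.3 × -0.6167 = -4.502 cmH2O.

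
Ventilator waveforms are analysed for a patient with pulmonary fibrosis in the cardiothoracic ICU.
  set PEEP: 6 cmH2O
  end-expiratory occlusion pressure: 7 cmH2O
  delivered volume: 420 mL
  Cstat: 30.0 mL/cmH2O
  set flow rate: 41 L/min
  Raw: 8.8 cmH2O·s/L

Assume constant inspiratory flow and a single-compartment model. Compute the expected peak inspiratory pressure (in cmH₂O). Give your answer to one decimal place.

Flow: 41 L/min ÷ 60 = 0.6833 L/s.
Total PEEP = 7 cmH2O (set 6 + intrinsic 1); this is the baseline alveolar pressure.
Equation of motion (constant flow): PIP = Vt/C + R·V̇ + PEEP.
PIP = 420/30.0 + 8.8×0.6833 + 7 = 14.0 + 6.013 + 7 = 27.013 cmH2O.

27.0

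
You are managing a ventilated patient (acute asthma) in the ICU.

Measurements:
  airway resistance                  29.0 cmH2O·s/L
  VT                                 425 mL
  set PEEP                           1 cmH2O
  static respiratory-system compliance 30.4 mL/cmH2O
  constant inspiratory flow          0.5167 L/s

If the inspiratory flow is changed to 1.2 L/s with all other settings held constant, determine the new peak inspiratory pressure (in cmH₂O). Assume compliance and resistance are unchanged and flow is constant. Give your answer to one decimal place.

PIP = Vt/C + R·V̇ + PEEP (constant-flow equation of motion).
Only the resistive term changes: ΔPIP = R × ΔV̇ = 29.0 × (1.2 − 0.5167) = 29.0 × 0.6833 = 19.816 cmH2O.
Original PIP = 425/30.4 + 29.0×0.5167 + 1 = 29.965 cmH2O; new PIP = 29.965 + (19.816) = 49.781 cmH2O.

49.8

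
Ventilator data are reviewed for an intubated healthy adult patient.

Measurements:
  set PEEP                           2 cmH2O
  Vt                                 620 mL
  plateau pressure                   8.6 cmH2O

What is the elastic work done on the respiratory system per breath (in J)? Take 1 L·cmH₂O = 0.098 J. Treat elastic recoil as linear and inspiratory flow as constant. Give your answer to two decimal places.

Elastic work ≈ ½ × (Pplat − PEEP) × Vt = 0.5 × (8.6 − 2) × 0.620 L = 0.5 × 6.6 × 0.620 = 2.046 L·cmH2O.
× 0.098 J/(L·cmH2O) → 0.2005 J.

0.20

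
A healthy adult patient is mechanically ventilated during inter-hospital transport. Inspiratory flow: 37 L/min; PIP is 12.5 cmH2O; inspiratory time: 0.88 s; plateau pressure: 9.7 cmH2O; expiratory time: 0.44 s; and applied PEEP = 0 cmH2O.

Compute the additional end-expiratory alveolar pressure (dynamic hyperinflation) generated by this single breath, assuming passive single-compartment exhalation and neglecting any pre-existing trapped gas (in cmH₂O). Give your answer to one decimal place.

Flow: 37 L/min ÷ 60 = 0.6167 L/s.
Vt = flow × Ti = 0.6167 L/s × 0.88 s × 1000 mL/L = 542.7 mL.
R = (PIP − Pplat)/V̇ = (12.5 − 9.7) / 0.6167 = 2.8/0.6167 = 4.54 cmH2O·s/L.
C = Vt/(Pplat − PEEP) = 542.7 / (9.7 − 0) = 542.7/9.7 = 55.948 mL/cmH2O.
τ = R × C = 4.54 × 0.05595 L/cmH2O = 0.254 s.
Fraction remaining = e^(−Te/τ) = e^(−0.44/0.254) = 0.1769; trapped volume = 542.7 × 0.1769 = 96.004 mL.
Additional alveolar pressure from trapping ≈ V_trapped / C = 96.004 / 55.948 = 1.716 cmH2O.

1.7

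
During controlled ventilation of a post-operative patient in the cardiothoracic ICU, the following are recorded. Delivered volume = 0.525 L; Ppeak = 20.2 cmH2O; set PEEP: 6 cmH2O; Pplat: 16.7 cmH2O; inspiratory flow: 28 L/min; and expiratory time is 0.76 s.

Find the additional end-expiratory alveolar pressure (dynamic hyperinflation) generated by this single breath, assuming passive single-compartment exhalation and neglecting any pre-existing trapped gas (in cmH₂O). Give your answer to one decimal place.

Flow: 28 L/min ÷ 60 = 0.4667 L/s.
R = (PIP − Pplat)/V̇ = (20.2 − 16.7) / 0.4667 = 3.5/0.4667 = 7.499 cmH2O·s/L.
C = Vt/(Pplat − PEEP) = 525.0 / (16.7 − 6) = 525.0/10.7 = 49.065 mL/cmH2O.
τ = R × C = 7.499 × 0.04907 L/cmH2O = 0.368 s.
Fraction remaining = e^(−Te/τ) = e^(−0.76/0.368) = 0.1268; trapped volume = 525.0 × 0.1268 = 66.57 mL.
Additional alveolar pressure from trapping ≈ V_trapped / C = 66.57 / 49.065 = 1.357 cmH2O.

1.4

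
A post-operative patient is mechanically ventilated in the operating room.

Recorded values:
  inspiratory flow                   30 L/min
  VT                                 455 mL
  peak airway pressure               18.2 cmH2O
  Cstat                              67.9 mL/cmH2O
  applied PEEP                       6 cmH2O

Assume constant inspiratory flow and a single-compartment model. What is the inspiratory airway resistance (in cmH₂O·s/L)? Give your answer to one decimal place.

11.0

Flow: 30 L/min ÷ 60 = 0.5 L/s.
Equation of motion (constant flow): PIP = Vt/C + R·V̇ + PEEP.
R·V̇ = PIP − Vt/C − PEEP = 18.2 − 455/67.9 − 6 = 18.2 − 6.701 − 6 = 5.499 cmH2O.
R = 5.499 / 0.5 = 10.998 cmH2O·s/L.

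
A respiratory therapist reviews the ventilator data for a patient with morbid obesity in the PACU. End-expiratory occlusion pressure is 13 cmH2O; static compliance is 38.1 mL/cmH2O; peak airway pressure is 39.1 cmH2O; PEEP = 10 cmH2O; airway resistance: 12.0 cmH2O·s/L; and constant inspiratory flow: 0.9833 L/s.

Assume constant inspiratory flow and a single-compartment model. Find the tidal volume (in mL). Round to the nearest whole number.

545

Total PEEP = 13 cmH2O (set 10 + intrinsic 3); this is the baseline alveolar pressure.
Equation of motion (constant flow): PIP = Vt/C + R·V̇ + PEEP.
Vt/C = PIP − R·V̇ − PEEP = 39.1 − 11.8 − 13 = 14.3 cmH2O.
Vt = C × 14.3 = 38.1 × 14.3 = 544.83 mL.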